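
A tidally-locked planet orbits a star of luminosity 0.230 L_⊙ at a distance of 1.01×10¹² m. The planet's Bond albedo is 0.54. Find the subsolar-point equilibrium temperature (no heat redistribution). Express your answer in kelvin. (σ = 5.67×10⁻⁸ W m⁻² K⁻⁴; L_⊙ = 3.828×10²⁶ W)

L = 0.230 × 3.828×10²⁶ = 8.80×10²⁵ W.
Flux: S = L/(4πd²) = 8.80×10²⁵/(4π×(1.01×10¹²)²) = 6.87 W m⁻².
At the subsolar point the surface absorbs S(1−A) and emits σT⁴ per unit area — no factor of 4, since only the local patch is in balance.
T = [6.87 × 0.46 / 5.67×10⁻⁸]^(1/4) = (5.57×10⁷)^(1/4) = 86.4 K.

T_ss ≈ 86.4 K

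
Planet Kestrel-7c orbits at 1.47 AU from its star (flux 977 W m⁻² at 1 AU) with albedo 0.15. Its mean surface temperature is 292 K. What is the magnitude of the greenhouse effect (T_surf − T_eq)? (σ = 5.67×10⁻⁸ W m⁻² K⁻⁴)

ΔT ≈ 89.1 K

S = 977/1.47² = 452.1 W m⁻².
T_eq = [S(1−A)/(4σ)]^(1/4) = [452.1×0.85/(4×5.67×10⁻⁸)]^(1/4) = 202.9 K.
ΔT = T_surf − T_eq = 292 − 202.9.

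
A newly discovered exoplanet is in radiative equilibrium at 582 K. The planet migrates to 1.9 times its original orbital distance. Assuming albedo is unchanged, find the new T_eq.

T_eq ∝ L^(1/4) · d^(−1/2).
T′ = 582 / 1.9^(1/2) = 422 K.

T_eq ≈ 422 K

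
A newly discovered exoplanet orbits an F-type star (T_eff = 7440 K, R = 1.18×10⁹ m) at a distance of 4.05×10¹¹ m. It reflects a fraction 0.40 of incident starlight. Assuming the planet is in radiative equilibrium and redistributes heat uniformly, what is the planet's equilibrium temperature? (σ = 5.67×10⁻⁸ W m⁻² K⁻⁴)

T_eq ≈ 250 K

L = 4πR_⋆²σT_⋆⁴ = 4π(1.18×10⁹)² × 5.67×10⁻⁸ × (7440)⁴ = 3.04×10²⁷ W.
S = L/(4πd²) = 1470 W m⁻².
Energy balance: absorbed = emitted ⇒ πR²·S(1−A) = 4πR²·σT_eq⁴, so T_eq⁴ = S(1−A)/(4σ).
T_eq = [1470 × 0.60 / (4 × 5.67×10⁻⁸)]^(1/4) = (3.90×10⁹)^(1/4) = 250 K.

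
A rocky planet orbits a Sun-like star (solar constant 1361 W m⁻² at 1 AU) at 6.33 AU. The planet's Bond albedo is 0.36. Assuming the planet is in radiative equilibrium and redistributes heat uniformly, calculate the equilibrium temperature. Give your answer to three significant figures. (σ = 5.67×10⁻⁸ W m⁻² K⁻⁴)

T_eq ≈ 98.9 K

Flux at 6.33 AU: S = 1361/6.33² = 34.0 W m⁻².
Energy balance: absorbed = emitted ⇒ πR²·S(1−A) = 4πR²·σT_eq⁴, so T_eq⁴ = S(1−A)/(4σ).
T_eq = [34.0 × 0.64 / (4 × 5.67×10⁻⁸)]^(1/4) = (9.58×10⁷)^(1/4) = 98.9 K.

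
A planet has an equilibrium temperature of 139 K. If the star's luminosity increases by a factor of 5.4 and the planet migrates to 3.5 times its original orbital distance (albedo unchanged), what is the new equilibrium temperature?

T_eq ∝ L^(1/4) · d^(−1/2).
T′ = 139 × 5.4^(1/4) / 3.5^(1/2) = 113 K.

T_eq ≈ 113 K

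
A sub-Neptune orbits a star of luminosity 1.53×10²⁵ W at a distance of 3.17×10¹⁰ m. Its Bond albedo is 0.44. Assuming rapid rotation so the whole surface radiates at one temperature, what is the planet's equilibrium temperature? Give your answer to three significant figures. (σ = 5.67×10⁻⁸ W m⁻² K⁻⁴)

T_eq ≈ 234 K

Flux: S = L/(4πd²) = 1.53×10²⁵/(4π×(3.17×10¹⁰)²) = 1210 W m⁻².
Energy balance: absorbed = emitted ⇒ πR²·S(1−A) = 4πR²·σT_eq⁴, so T_eq⁴ = S(1−A)/(4σ).
T_eq = [1210 × 0.56 / (4 × 5.67×10⁻⁸)]^(1/4) = (2.99×10⁹)^(1/4) = 234 K.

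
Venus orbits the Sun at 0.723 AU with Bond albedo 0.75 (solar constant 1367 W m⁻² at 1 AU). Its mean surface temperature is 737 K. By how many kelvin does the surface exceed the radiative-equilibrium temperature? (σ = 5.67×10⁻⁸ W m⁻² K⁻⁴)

S = 1367/0.723² = 2615 W m⁻².
T_eq = [S(1−A)/(4σ)]^(1/4) = [2615×0.25/(4×5.67×10⁻⁸)]^(1/4) = 231.7 K.
ΔT = T_surf − T_eq = 737 − 231.7.

ΔT ≈ 505.3 K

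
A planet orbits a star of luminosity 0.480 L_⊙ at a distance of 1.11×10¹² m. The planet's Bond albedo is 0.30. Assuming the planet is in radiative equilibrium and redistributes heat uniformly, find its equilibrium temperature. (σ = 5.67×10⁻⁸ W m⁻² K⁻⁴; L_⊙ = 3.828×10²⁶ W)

T_eq ≈ 77.8 K

L = 0.480 × 3.828×10²⁶ = 1.84×10²⁶ W.
Flux: S = L/(4πd²) = 1.84×10²⁶/(4π×(1.11×10¹²)²) = 11.9 W m⁻².
Energy balance: absorbed = emitted ⇒ πR²·S(1−A) = 4πR²·σT_eq⁴, so T_eq⁴ = S(1−A)/(4σ).
T_eq = [11.9 × 0.70 / (4 × 5.67×10⁻⁸)]^(1/4) = (3.66×10⁷)^(1/4) = 77.8 K.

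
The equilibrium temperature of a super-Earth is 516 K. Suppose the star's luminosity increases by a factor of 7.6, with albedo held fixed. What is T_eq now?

T_eq ≈ 857 K

T_eq ∝ L^(1/4) · d^(−1/2).
T′ = 516 × 7.6^(1/4) = 857 K.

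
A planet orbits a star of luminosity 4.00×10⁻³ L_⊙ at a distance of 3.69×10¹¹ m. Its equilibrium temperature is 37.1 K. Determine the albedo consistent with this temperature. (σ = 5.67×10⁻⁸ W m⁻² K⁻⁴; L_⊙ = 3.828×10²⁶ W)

A ≈ 0.52

L = 4.00×10⁻³ × 3.828×10²⁶ = 1.53×10²⁴ W.
Flux: S = L/(4πd²) = 1.53×10²⁴/(4π×(3.69×10¹¹)²) = 0.895 W m⁻².
From T_eq⁴ = S(1−A)/(4σ): 1−A = 4σT_eq⁴/S.
1−A = 4 × 5.67×10⁻⁸ × (37.1)⁴ / 0.895 = 0.480.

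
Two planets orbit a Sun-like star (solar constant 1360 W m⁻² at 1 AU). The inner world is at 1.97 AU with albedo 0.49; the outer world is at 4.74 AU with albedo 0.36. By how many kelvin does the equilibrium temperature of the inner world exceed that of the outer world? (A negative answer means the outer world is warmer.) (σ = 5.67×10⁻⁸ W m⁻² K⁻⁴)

ΔT ≈ 53.2 K

T_eq = [S₀(1−A)/(4σd²)]^(1/4), so T ∝ (1−A)^(1/4) / √d.
T₁ = [1360×0.51/(4×5.67×10⁻⁸×1.97²)]^(1/4) = 167.55 K.
T₂ = [1360×0.64/(4×5.67×10⁻⁸×4.74²)]^(1/4) = 114.32 K.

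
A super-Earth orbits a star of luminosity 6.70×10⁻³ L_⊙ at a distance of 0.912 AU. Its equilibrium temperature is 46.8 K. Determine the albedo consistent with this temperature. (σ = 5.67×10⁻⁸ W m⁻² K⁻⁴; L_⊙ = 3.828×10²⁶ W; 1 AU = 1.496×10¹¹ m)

d = 0.912 AU = 1.36×10¹¹ m.
L = 6.70×10⁻³ × 3.828×10²⁶ = 2.56×10²⁴ W.
Flux: S = L/(4πd²) = 2.56×10²⁴/(4π×(1.36×10¹¹)²) = 11.0 W m⁻².
From T_eq⁴ = S(1−A)/(4σ): 1−A = 4σT_eq⁴/S.
1−A = 4 × 5.67×10⁻⁸ × (46.8)⁴ / 11.0 = 0.099.

A ≈ 0.90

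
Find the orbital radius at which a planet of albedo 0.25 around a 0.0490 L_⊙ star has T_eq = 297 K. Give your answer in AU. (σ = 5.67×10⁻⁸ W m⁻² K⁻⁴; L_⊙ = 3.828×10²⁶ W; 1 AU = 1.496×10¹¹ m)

d ≈ 0.168 AU

L = 0.0490 × 3.828×10²⁶ = 1.88×10²⁵ W.
From T_eq⁴ = L(1−A)/(16πσd²): d = √[L(1−A)/(16πσT_eq⁴)].
d = √[1.88×10²⁵ × 0.75 / (16π × 5.67×10⁻⁸ × (297)⁴)] = 2.52×10¹⁰ m = 0.168 AU.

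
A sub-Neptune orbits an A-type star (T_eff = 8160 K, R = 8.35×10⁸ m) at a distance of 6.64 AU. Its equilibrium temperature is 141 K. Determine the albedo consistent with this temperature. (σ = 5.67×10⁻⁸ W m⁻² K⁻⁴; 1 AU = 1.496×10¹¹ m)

A ≈ 0.50

d = 6.64 AU = 9.93×10¹¹ m.
L = 4πR_⋆²σT_⋆⁴ = 4π(8.35×10⁸)² × 5.67×10⁻⁸ × (8160)⁴ = 2.20×10²⁷ W.
S = L/(4πd²) = 178 W m⁻².
From T_eq⁴ = S(1−A)/(4σ): 1−A = 4σT_eq⁴/S.
1−A = 4 × 5.67×10⁻⁸ × (141)⁴ / 178 = 0.505.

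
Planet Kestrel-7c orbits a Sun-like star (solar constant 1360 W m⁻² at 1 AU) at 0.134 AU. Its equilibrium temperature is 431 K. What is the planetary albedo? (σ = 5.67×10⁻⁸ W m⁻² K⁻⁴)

Flux at 0.134 AU: S = 1360/0.134² = 7.57×10⁴ W m⁻².
From T_eq⁴ = S(1−A)/(4σ): 1−A = 4σT_eq⁴/S.
1−A = 4 × 5.67×10⁻⁸ × (431)⁴ / 7.57×10⁴ = 0.103.

A ≈ 0.90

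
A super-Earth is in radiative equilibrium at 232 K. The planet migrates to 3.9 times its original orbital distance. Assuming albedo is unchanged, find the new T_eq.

T_eq ≈ 117 K

T_eq ∝ L^(1/4) · d^(−1/2).
T′ = 232 / 3.9^(1/2) = 117 K.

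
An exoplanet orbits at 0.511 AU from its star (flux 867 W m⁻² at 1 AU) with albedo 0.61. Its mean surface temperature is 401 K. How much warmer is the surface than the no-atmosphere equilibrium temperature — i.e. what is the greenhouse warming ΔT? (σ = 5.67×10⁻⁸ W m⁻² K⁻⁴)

ΔT ≈ 126.1 K

S = 867/0.511² = 3320 W m⁻².
T_eq = [S(1−A)/(4σ)]^(1/4) = [3320×0.39/(4×5.67×10⁻⁸)]^(1/4) = 274.9 K.
ΔT = T_surf − T_eq = 401 − 274.9.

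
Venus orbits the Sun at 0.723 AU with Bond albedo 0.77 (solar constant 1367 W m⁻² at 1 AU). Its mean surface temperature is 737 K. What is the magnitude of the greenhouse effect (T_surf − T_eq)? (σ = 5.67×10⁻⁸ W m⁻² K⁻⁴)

ΔT ≈ 510.1 K

S = 1367/0.723² = 2615 W m⁻².
T_eq = [S(1−A)/(4σ)]^(1/4) = [2615×0.23/(4×5.67×10⁻⁸)]^(1/4) = 226.9 K.
ΔT = T_surf − T_eq = 737 − 226.9.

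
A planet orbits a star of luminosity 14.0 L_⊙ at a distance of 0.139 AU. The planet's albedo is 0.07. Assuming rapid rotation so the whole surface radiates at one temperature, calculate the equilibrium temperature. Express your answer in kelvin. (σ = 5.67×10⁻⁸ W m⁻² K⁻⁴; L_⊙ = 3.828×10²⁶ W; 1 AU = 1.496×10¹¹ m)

d = 0.139 AU = 2.08×10¹⁰ m.
L = 14.0 × 3.828×10²⁶ = 5.36×10²⁷ W.
Flux: S = L/(4πd²) = 5.36×10²⁷/(4π×(2.08×10¹⁰)²) = 9.86×10⁵ W m⁻².
Energy balance: absorbed = emitted ⇒ πR²·S(1−A) = 4πR²·σT_eq⁴, so T_eq⁴ = S(1−A)/(4σ).
T_eq = [9.86×10⁵ × 0.93 / (4 × 5.67×10⁻⁸)]^(1/4) = (4.04×10¹²)^(1/4) = 1420 K.

T_eq ≈ 1420 K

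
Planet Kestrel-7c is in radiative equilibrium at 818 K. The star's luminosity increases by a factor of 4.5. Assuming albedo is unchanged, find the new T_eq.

T_eq ∝ L^(1/4) · d^(−1/2).
T′ = 818 × 4.5^(1/4) = 1190 K.

T_eq ≈ 1190 K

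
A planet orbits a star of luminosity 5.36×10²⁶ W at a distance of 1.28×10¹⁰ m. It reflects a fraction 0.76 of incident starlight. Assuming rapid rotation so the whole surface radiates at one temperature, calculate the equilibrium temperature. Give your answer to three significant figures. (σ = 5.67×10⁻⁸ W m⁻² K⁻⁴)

Flux: S = L/(4πd²) = 5.36×10²⁶/(4π×(1.28×10¹⁰)²) = 2.60×10⁵ W m⁻².
Energy balance: absorbed = emitted ⇒ πR²·S(1−A) = 4πR²·σT_eq⁴, so T_eq⁴ = S(1−A)/(4σ).
T_eq = [2.60×10⁵ × 0.24 / (4 × 5.67×10⁻⁸)]^(1/4) = (2.75×10¹¹)^(1/4) = 724 K.

T_eq ≈ 724 K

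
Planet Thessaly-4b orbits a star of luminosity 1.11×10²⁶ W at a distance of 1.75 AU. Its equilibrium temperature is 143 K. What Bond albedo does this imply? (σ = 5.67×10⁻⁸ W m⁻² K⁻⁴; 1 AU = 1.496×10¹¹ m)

d = 1.75 AU = 2.62×10¹¹ m.
Flux: S = L/(4πd²) = 1.11×10²⁶/(4π×(2.62×10¹¹)²) = 129 W m⁻².
From T_eq⁴ = S(1−A)/(4σ): 1−A = 4σT_eq⁴/S.
1−A = 4 × 5.67×10⁻⁸ × (143)⁴ / 129 = 0.736.

A ≈ 0.26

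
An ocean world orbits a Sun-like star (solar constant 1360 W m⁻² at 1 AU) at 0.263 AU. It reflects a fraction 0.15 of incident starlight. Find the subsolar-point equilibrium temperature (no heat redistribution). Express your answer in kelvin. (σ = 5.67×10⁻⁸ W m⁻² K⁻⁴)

T_ss ≈ 737 K

Flux at 0.263 AU: S = 1360/0.263² = 1.97×10⁴ W m⁻².
At the subsolar point the surface absorbs S(1−A) and emits σT⁴ per unit area — no factor of 4, since only the local patch is in balance.
T = [1.97×10⁴ × 0.85 / 5.67×10⁻⁸]^(1/4) = (2.95×10¹¹)^(1/4) = 737 K.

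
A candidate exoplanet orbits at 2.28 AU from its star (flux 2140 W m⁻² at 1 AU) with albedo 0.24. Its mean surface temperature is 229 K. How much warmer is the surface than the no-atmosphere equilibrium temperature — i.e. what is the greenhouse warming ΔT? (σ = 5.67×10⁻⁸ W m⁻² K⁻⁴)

ΔT ≈ 36.3 K

S = 2140/2.28² = 411.7 W m⁻².
T_eq = [S(1−A)/(4σ)]^(1/4) = [411.7×0.76/(4×5.67×10⁻⁸)]^(1/4) = 192.7 K.
ΔT = T_surf − T_eq = 229 − 192.7.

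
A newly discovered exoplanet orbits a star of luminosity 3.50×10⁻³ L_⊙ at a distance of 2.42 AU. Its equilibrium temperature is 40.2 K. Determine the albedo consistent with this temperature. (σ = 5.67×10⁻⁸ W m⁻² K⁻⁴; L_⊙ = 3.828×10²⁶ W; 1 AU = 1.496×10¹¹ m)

d = 2.42 AU = 3.62×10¹¹ m.
L = 3.50×10⁻³ × 3.828×10²⁶ = 1.34×10²⁴ W.
Flux: S = L/(4πd²) = 1.34×10²⁴/(4π×(3.62×10¹¹)²) = 0.813 W m⁻².
From T_eq⁴ = S(1−A)/(4σ): 1−A = 4σT_eq⁴/S.
1−A = 4 × 5.67×10⁻⁸ × (40.2)⁴ / 0.813 = 0.728.

A ≈ 0.27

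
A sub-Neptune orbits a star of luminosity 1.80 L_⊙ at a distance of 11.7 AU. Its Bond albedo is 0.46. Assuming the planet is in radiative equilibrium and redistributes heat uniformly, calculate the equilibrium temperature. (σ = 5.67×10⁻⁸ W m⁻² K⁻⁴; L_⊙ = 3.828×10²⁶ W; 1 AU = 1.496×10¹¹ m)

d = 11.7 AU = 1.75×10¹² m.
L = 1.80 × 3.828×10²⁶ = 6.89×10²⁶ W.
Flux: S = L/(4πd²) = 6.89×10²⁶/(4π×(1.75×10¹²)²) = 17.9 W m⁻².
Energy balance: absorbed = emitted ⇒ πR²·S(1−A) = 4πR²·σT_eq⁴, so T_eq⁴ = S(1−A)/(4σ).
T_eq = [17.9 × 0.54 / (4 × 5.67×10⁻⁸)]^(1/4) = (4.26×10⁷)^(1/4) = 80.8 K.

T_eq ≈ 80.8 K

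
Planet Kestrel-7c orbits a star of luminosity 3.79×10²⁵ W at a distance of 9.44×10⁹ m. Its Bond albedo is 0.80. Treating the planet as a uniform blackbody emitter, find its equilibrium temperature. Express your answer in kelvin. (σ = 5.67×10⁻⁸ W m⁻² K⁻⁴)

Flux: S = L/(4πd²) = 3.79×10²⁵/(4π×(9.44×10⁹)²) = 3.38×10⁴ W m⁻².
Energy balance: absorbed = emitted ⇒ πR²·S(1−A) = 4πR²·σT_eq⁴, so T_eq⁴ = S(1−A)/(4σ).
T_eq = [3.38×10⁴ × 0.20 / (4 × 5.67×10⁻⁸)]^(1/4) = (2.98×10¹⁰)^(1/4) = 416 K.

T_eq ≈ 416 K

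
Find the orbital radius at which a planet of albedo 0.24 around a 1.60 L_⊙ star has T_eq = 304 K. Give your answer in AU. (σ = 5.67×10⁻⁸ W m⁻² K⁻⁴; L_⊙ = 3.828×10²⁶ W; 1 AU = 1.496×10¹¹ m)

d ≈ 0.924 AU

L = 1.60 × 3.828×10²⁶ = 6.12×10²⁶ W.
From T_eq⁴ = L(1−A)/(16πσd²): d = √[L(1−A)/(16πσT_eq⁴)].
d = √[6.12×10²⁶ × 0.76 / (16π × 5.67×10⁻⁸ × (304)⁴)] = 1.38×10¹¹ m = 0.924 AU.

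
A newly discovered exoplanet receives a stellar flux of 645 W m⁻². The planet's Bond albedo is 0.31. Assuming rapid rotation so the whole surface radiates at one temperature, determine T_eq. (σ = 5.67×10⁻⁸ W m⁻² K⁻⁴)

Energy balance: absorbed = emitted ⇒ πR²·S(1−A) = 4πR²·σT_eq⁴, so T_eq⁴ = S(1−A)/(4σ).
T_eq = [645 × 0.69 / (4 × 5.67×10⁻⁸)]^(1/4) = (1.96×10⁹)^(1/4) = 210 K.

T_eq ≈ 210 K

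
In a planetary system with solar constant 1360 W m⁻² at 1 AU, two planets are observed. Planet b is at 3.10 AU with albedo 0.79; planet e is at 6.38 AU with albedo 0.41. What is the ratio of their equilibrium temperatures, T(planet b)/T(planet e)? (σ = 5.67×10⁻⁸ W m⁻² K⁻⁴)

T₁/T₂ ≈ 1.108

T_eq = [S₀(1−A)/(4σd²)]^(1/4), so T ∝ (1−A)^(1/4) / √d.
T₁ = [1360×0.21/(4×5.67×10⁻⁸×3.10²)]^(1/4) = 106.99 K.
T₂ = [1360×0.59/(4×5.67×10⁻⁸×6.38²)]^(1/4) = 96.56 K.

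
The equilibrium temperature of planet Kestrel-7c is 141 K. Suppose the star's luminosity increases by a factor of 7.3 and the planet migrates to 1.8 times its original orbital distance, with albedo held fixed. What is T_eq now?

T_eq ∝ L^(1/4) · d^(−1/2).
T′ = 141 × 7.3^(1/4) / 1.8^(1/2) = 173 K.

T_eq ≈ 173 K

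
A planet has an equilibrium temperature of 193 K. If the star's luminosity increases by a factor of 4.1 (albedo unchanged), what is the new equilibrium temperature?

T_eq ∝ L^(1/4) · d^(−1/2).
T′ = 193 × 4.1^(1/4) = 275 K.

T_eq ≈ 275 K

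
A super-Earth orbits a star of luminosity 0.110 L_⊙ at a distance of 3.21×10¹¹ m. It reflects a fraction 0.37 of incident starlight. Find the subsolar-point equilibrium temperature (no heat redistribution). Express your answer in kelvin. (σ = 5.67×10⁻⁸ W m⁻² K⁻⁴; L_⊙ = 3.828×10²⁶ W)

L = 0.110 × 3.828×10²⁶ = 4.21×10²⁵ W.
Flux: S = L/(4πd²) = 4.21×10²⁵/(4π×(3.21×10¹¹)²) = 32.5 W m⁻².
At the subsolar point the surface absorbs S(1−A) and emits σT⁴ per unit area — no factor of 4, since only the local patch is in balance.
T = [32.5 × 0.63 / 5.67×10⁻⁸]^(1/4) = (3.61×10⁸)^(1/4) = 138 K.

T_ss ≈ 138 K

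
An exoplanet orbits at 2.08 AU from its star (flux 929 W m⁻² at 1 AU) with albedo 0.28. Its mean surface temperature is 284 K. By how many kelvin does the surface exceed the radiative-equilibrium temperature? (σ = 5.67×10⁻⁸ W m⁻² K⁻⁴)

ΔT ≈ 122.4 K

S = 929/2.08² = 214.7 W m⁻².
T_eq = [S(1−A)/(4σ)]^(1/4) = [214.7×0.72/(4×5.67×10⁻⁸)]^(1/4) = 161.6 K.
ΔT = T_surf − T_eq = 284 − 161.6.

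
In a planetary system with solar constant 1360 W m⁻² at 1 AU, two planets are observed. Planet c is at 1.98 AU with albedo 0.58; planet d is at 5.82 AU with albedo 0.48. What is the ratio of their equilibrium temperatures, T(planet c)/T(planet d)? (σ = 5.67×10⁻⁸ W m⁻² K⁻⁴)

T_eq = [S₀(1−A)/(4σd²)]^(1/4), so T ∝ (1−A)^(1/4) / √d.
T₁ = [1360×0.42/(4×5.67×10⁻⁸×1.98²)]^(1/4) = 159.20 K.
T₂ = [1360×0.52/(4×5.67×10⁻⁸×5.82²)]^(1/4) = 97.95 K.

T₁/T₂ ≈ 1.625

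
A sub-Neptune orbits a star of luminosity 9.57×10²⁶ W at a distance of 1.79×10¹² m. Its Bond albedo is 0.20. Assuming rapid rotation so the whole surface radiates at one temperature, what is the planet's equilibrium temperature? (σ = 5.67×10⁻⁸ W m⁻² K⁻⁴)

Flux: S = L/(4πd²) = 9.57×10²⁶/(4π×(1.79×10¹²)²) = 23.8 W m⁻².
Energy balance: absorbed = emitted ⇒ πR²·S(1−A) = 4πR²·σT_eq⁴, so T_eq⁴ = S(1−A)/(4σ).
T_eq = [23.8 × 0.80 / (4 × 5.67×10⁻⁸)]^(1/4) = (8.38×10⁷)^(1/4) = 95.7 K.

T_eq ≈ 95.7 K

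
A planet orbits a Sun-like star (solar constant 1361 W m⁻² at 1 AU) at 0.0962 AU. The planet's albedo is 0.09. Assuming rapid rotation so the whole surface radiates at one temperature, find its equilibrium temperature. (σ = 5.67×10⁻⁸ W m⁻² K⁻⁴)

Flux at 0.0962 AU: S = 1361/0.0962² = 1.47×10⁵ W m⁻².
Energy balance: absorbed = emitted ⇒ πR²·S(1−A) = 4πR²·σT_eq⁴, so T_eq⁴ = S(1−A)/(4σ).
T_eq = [1.47×10⁵ × 0.91 / (4 × 5.67×10⁻⁸)]^(1/4) = (5.90×10¹¹)^(1/4) = 876 K.

T_eq ≈ 876 K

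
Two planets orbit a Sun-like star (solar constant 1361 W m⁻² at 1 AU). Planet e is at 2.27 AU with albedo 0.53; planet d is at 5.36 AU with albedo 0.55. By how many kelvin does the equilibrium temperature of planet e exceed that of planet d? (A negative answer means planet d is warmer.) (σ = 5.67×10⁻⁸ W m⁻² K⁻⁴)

T_eq = [S₀(1−A)/(4σd²)]^(1/4), so T ∝ (1−A)^(1/4) / √d.
T₁ = [1361×0.47/(4×5.67×10⁻⁸×2.27²)]^(1/4) = 152.96 K.
T₂ = [1361×0.45/(4×5.67×10⁻⁸×5.36²)]^(1/4) = 98.46 K.

ΔT ≈ 54.5 K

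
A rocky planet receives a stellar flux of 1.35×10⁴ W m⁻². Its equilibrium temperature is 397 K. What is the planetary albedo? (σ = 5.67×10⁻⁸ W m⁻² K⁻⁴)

From T_eq⁴ = S(1−A)/(4σ): 1−A = 4σT_eq⁴/S.
1−A = 4 × 5.67×10⁻⁸ × (397)⁴ / 1.35×10⁴ = 0.417.

A ≈ 0.58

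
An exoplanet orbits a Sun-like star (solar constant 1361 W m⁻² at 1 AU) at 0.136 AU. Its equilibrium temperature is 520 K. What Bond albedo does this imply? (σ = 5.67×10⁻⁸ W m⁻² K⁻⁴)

Flux at 0.136 AU: S = 1361/0.136² = 7.36×10⁴ W m⁻².
From T_eq⁴ = S(1−A)/(4σ): 1−A = 4σT_eq⁴/S.
1−A = 4 × 5.67×10⁻⁸ × (520)⁴ / 7.36×10⁴ = 0.225.

A ≈ 0.77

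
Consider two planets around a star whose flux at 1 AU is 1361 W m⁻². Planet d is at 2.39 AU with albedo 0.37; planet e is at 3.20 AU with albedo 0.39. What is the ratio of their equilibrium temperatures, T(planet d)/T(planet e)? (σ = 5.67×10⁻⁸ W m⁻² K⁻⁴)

T_eq = [S₀(1−A)/(4σd²)]^(1/4), so T ∝ (1−A)^(1/4) / √d.
T₁ = [1361×0.63/(4×5.67×10⁻⁸×2.39²)]^(1/4) = 160.39 K.
T₂ = [1361×0.61/(4×5.67×10⁻⁸×3.20²)]^(1/4) = 137.50 K.

T₁/T₂ ≈ 1.166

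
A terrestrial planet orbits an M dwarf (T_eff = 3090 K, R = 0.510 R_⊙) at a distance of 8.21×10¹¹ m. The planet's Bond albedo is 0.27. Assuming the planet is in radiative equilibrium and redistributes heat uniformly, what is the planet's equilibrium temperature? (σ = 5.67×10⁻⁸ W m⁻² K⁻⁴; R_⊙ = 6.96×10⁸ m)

T_eq ≈ 42.0 K

R_⋆ = 0.510 × 6.96×10⁸ = 3.55×10⁸ m.
L = 4πR_⋆²σT_⋆⁴ = 4π(3.55×10⁸)² × 5.67×10⁻⁸ × (3090)⁴ = 8.18×10²⁴ W.
S = L/(4πd²) = 0.966 W m⁻².
Energy balance: absorbed = emitted ⇒ πR²·S(1−A) = 4πR²·σT_eq⁴, so T_eq⁴ = S(1−A)/(4σ).
T_eq = [0.966 × 0.73 / (4 × 5.67×10⁻⁸)]^(1/4) = (3.11×10⁶)^(1/4) = 42.0 K.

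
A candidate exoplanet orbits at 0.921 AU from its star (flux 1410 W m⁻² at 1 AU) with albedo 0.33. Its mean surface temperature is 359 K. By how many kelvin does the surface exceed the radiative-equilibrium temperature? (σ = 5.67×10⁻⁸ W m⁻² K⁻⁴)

ΔT ≈ 94.3 K

S = 1410/0.921² = 1662 W m⁻².
T_eq = [S(1−A)/(4σ)]^(1/4) = [1662×0.67/(4×5.67×10⁻⁸)]^(1/4) = 264.7 K.
ΔT = T_surf − T_eq = 359 − 264.7.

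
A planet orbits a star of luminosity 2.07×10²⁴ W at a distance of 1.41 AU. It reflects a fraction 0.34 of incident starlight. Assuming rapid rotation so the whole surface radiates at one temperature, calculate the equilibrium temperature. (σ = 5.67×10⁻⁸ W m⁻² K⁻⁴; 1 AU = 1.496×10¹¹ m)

d = 1.41 AU = 2.11×10¹¹ m.
Flux: S = L/(4πd²) = 2.07×10²⁴/(4π×(2.11×10¹¹)²) = 3.70 W m⁻².
Energy balance: absorbed = emitted ⇒ πR²·S(1−A) = 4πR²·σT_eq⁴, so T_eq⁴ = S(1−A)/(4σ).
T_eq = [3.70 × 0.66 / (4 × 5.67×10⁻⁸)]^(1/4) = (1.08×10⁷)^(1/4) = 57.3 K.

T_eq ≈ 57.3 K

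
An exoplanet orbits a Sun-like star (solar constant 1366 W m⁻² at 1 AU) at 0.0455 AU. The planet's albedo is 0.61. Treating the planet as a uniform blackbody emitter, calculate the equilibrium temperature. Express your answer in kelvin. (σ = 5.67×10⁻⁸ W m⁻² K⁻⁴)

T_eq ≈ 1030 K

Flux at 0.0455 AU: S = 1366/0.0455² = 6.60×10⁵ W m⁻².
Energy balance: absorbed = emitted ⇒ πR²·S(1−A) = 4πR²·σT_eq⁴, so T_eq⁴ = S(1−A)/(4σ).
T_eq = [6.60×10⁵ × 0.39 / (4 × 5.67×10⁻⁸)]^(1/4) = (1.13×10¹²)^(1/4) = 1030 K.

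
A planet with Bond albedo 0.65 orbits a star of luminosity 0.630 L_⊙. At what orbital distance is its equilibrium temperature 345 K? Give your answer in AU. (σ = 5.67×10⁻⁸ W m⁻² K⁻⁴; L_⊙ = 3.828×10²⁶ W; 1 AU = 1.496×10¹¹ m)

d ≈ 0.306 AU

L = 0.630 × 3.828×10²⁶ = 2.41×10²⁶ W.
From T_eq⁴ = L(1−A)/(16πσd²): d = √[L(1−A)/(16πσT_eq⁴)].
d = √[2.41×10²⁶ × 0.35 / (16π × 5.67×10⁻⁸ × (345)⁴)] = 4.57×10¹⁰ m = 0.306 AU.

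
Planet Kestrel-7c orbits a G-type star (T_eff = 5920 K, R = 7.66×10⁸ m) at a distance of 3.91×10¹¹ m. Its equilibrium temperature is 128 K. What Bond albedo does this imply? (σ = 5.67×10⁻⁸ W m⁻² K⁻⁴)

L = 4πR_⋆²σT_⋆⁴ = 4π(7.66×10⁸)² × 5.67×10⁻⁸ × (5920)⁴ = 5.13×10²⁶ W.
S = L/(4πd²) = 267 W m⁻².
From T_eq⁴ = S(1−A)/(4σ): 1−A = 4σT_eq⁴/S.
1−A = 4 × 5.67×10⁻⁸ × (128)⁴ / 267 = 0.228.

A ≈ 0.77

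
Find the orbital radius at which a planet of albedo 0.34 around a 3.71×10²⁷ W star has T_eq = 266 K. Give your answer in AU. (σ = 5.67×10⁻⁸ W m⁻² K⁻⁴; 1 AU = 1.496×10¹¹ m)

d ≈ 2.77 AU

From T_eq⁴ = L(1−A)/(16πσd²): d = √[L(1−A)/(16πσT_eq⁴)].
d = √[3.71×10²⁷ × 0.66 / (16π × 5.67×10⁻⁸ × (266)⁴)] = 4.14×10¹¹ m = 2.77 AU.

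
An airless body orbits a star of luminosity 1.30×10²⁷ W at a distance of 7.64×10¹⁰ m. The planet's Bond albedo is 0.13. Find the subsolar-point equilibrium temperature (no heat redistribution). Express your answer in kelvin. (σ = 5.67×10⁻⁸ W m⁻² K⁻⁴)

Flux: S = L/(4πd²) = 1.30×10²⁷/(4π×(7.64×10¹⁰)²) = 1.77×10⁴ W m⁻².
At the subsolar point the surface absorbs S(1−A) and emits σT⁴ per unit area — no factor of 4, since only the local patch is in balance.
T = [1.77×10⁴ × 0.87 / 5.67×10⁻⁸]^(1/4) = (2.72×10¹¹)^(1/4) = 722 K.

T_ss ≈ 722 K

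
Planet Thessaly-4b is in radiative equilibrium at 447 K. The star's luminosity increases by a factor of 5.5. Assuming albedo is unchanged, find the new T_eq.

T_eq ∝ L^(1/4) · d^(−1/2).
T′ = 447 × 5.5^(1/4) = 685 K.

T_eq ≈ 685 K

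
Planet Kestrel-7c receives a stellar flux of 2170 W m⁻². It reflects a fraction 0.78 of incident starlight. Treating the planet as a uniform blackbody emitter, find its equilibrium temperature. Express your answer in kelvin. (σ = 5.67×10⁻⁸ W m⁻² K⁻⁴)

T_eq ≈ 214 K

Energy balance: absorbed = emitted ⇒ πR²·S(1−A) = 4πR²·σT_eq⁴, so T_eq⁴ = S(1−A)/(4σ).
T_eq = [2170 × 0.22 / (4 × 5.67×10⁻⁸)]^(1/4) = (2.10×10⁹)^(1/4) = 214 K.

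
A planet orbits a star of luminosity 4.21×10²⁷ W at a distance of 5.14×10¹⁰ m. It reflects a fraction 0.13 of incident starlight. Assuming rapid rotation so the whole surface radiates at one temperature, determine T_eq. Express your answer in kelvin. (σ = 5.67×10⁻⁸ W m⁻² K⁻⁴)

T_eq ≈ 835 K

Flux: S = L/(4πd²) = 4.21×10²⁷/(4π×(5.14×10¹⁰)²) = 1.27×10⁵ W m⁻².
Energy balance: absorbed = emitted ⇒ πR²·S(1−A) = 4πR²·σT_eq⁴, so T_eq⁴ = S(1−A)/(4σ).
T_eq = [1.27×10⁵ × 0.87 / (4 × 5.67×10⁻⁸)]^(1/4) = (4.86×10¹¹)^(1/4) = 835 K.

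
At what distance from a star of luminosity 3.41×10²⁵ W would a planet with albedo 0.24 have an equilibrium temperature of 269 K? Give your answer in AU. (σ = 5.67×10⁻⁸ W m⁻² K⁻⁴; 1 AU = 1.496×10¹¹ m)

d ≈ 0.279 AU

From T_eq⁴ = L(1−A)/(16πσd²): d = √[L(1−A)/(16πσT_eq⁴)].
d = √[3.41×10²⁵ × 0.76 / (16π × 5.67×10⁻⁸ × (269)⁴)] = 4.17×10¹⁰ m = 0.279 AU.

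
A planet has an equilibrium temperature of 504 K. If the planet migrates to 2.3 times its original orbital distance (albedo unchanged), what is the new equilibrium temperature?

T_eq ∝ L^(1/4) · d^(−1/2).
T′ = 504 / 2.3^(1/2) = 332 K.

T_eq ≈ 332 K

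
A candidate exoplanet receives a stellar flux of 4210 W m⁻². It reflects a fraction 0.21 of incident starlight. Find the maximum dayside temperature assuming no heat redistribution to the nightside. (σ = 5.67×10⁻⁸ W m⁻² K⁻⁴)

T_ss ≈ 492 K

With no redistribution each surface element balances locally: S(1−A) = σT⁴.
T = [4210 × 0.79 / 5.67×10⁻⁸]^(1/4) = (5.87×10¹⁰)^(1/4) = 492 K.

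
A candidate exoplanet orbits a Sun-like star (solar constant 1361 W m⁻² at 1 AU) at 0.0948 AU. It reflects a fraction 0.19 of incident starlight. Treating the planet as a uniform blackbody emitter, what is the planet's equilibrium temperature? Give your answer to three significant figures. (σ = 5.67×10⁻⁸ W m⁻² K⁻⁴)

T_eq ≈ 858 K

Flux at 0.0948 AU: S = 1361/0.0948² = 1.51×10⁵ W m⁻².
Energy balance: absorbed = emitted ⇒ πR²·S(1−A) = 4πR²·σT_eq⁴, so T_eq⁴ = S(1−A)/(4σ).
T_eq = [1.51×10⁵ × 0.81 / (4 × 5.67×10⁻⁸)]^(1/4) = (5.41×10¹¹)^(1/4) = 858 K.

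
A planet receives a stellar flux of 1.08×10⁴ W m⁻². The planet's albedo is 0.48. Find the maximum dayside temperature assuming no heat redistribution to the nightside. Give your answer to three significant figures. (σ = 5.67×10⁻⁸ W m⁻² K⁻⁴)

T_ss ≈ 561 K

With no redistribution each surface element balances locally: S(1−A) = σT⁴.
T = [1.08×10⁴ × 0.52 / 5.67×10⁻⁸]^(1/4) = (9.90×10¹⁰)^(1/4) = 561 K.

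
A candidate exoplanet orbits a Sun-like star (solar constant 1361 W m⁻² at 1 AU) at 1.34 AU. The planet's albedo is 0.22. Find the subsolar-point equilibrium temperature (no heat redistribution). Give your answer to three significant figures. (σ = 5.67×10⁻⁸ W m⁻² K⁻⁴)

Flux at 1.34 AU: S = 1361/1.34² = 758 W m⁻².
At the subsolar point the surface absorbs S(1−A) and emits σT⁴ per unit area — no factor of 4, since only the local patch is in balance.
T = [758 × 0.78 / 5.67×10⁻⁸]^(1/4) = (1.04×10¹⁰)^(1/4) = 320 K.

T_ss ≈ 320 K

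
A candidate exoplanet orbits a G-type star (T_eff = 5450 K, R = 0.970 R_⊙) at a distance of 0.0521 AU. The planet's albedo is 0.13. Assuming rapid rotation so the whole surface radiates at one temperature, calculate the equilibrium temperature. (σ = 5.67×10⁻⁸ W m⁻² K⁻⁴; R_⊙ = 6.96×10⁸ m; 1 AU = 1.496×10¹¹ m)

R_⋆ = 0.970 × 6.96×10⁸ = 6.75×10⁸ m.
d = 0.0521 AU = 7.79×10⁹ m.
L = 4πR_⋆²σT_⋆⁴ = 4π(6.75×10⁸)² × 5.67×10⁻⁸ × (5450)⁴ = 2.87×10²⁶ W.
S = L/(4πd²) = 3.75×10⁵ W m⁻².
Energy balance: absorbed = emitted ⇒ πR²·S(1−A) = 4πR²·σT_eq⁴, so T_eq⁴ = S(1−A)/(4σ).
T_eq = [3.75×10⁵ × 0.87 / (4 × 5.67×10⁻⁸)]^(1/4) = (1.44×10¹²)^(1/4) = 1100 K.

T_eq ≈ 1100 K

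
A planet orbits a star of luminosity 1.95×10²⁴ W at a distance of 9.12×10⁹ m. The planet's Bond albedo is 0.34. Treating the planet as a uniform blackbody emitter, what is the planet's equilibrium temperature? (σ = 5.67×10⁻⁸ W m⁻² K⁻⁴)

Flux: S = L/(4πd²) = 1.95×10²⁴/(4π×(9.12×10⁹)²) = 1870 W m⁻².
Energy balance: absorbed = emitted ⇒ πR²·S(1−A) = 4πR²·σT_eq⁴, so T_eq⁴ = S(1−A)/(4σ).
T_eq = [1870 × 0.66 / (4 × 5.67×10⁻⁸)]^(1/4) = (5.43×10⁹)^(1/4) = 271 K.

T_eq ≈ 271 K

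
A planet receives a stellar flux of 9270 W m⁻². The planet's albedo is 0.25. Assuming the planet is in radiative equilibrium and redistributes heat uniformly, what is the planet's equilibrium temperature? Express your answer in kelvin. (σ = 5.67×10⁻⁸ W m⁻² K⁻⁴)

Energy balance: absorbed = emitted ⇒ πR²·S(1−A) = 4πR²·σT_eq⁴, so T_eq⁴ = S(1−A)/(4σ).
T_eq = [9270 × 0.75 / (4 × 5.67×10⁻⁸)]^(1/4) = (3.07×10¹⁰)^(1/4) = 418 K.

T_eq ≈ 418 K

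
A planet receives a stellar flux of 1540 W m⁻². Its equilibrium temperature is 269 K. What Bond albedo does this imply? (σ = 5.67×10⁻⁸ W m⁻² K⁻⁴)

From T_eq⁴ = S(1−A)/(4σ): 1−A = 4σT_eq⁴/S.
1−A = 4 × 5.67×10⁻⁸ × (269)⁴ / 1540 = 0.771.

A ≈ 0.23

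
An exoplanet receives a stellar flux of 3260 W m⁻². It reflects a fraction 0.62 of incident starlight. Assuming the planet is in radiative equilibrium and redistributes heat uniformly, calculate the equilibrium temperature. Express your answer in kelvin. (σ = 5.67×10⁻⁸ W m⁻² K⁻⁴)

T_eq ≈ 272 K

Energy balance: absorbed = emitted ⇒ πR²·S(1−A) = 4πR²·σT_eq⁴, so T_eq⁴ = S(1−A)/(4σ).
T_eq = [3260 × 0.38 / (4 × 5.67×10⁻⁸)]^(1/4) = (5.46×10⁹)^(1/4) = 272 K.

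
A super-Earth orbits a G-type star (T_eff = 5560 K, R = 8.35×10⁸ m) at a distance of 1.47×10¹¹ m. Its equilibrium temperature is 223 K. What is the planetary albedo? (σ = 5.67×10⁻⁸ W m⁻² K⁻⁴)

A ≈ 0.68

L = 4πR_⋆²σT_⋆⁴ = 4π(8.35×10⁸)² × 5.67×10⁻⁸ × (5560)⁴ = 4.75×10²⁶ W.
S = L/(4πd²) = 1750 W m⁻².
From T_eq⁴ = S(1−A)/(4σ): 1−A = 4σT_eq⁴/S.
1−A = 4 × 5.67×10⁻⁸ × (223)⁴ / 1750 = 0.321.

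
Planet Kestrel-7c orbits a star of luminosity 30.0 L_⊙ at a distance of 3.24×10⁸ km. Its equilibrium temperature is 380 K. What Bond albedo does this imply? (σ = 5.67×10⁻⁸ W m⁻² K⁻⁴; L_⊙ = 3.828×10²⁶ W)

A ≈ 0.46

d = 3.24×10⁸ km = 3.24×10¹¹ m.
L = 30.0 × 3.828×10²⁶ = 1.15×10²⁸ W.
Flux: S = L/(4πd²) = 1.15×10²⁸/(4π×(3.24×10¹¹)²) = 8710 W m⁻².
From T_eq⁴ = S(1−A)/(4σ): 1−A = 4σT_eq⁴/S.
1−A = 4 × 5.67×10⁻⁸ × (380)⁴ / 8710 = 0.543.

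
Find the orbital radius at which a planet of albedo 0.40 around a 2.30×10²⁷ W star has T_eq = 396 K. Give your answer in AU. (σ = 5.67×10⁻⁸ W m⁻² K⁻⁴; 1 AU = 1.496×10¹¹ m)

d ≈ 0.938 AU

From T_eq⁴ = L(1−A)/(16πσd²): d = √[L(1−A)/(16πσT_eq⁴)].
d = √[2.30×10²⁷ × 0.60 / (16π × 5.67×10⁻⁸ × (396)⁴)] = 1.40×10¹¹ m = 0.938 AU.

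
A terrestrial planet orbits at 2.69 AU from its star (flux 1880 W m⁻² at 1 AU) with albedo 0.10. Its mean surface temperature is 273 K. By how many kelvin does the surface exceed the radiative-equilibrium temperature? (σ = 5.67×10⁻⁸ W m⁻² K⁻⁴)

S = 1880/2.69² = 259.8 W m⁻².
T_eq = [S(1−A)/(4σ)]^(1/4) = [259.8×0.90/(4×5.67×10⁻⁸)]^(1/4) = 179.2 K.
ΔT = T_surf − T_eq = 273 − 179.2.

ΔT ≈ 93.8 K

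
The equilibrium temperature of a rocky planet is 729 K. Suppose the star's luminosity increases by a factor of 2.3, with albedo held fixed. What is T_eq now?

T_eq ∝ L^(1/4) · d^(−1/2).
T′ = 729 × 2.3^(1/4) = 898 K.

T_eq ≈ 898 K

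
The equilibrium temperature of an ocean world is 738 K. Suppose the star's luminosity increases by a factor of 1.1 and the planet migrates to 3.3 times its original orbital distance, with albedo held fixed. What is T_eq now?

T_eq ≈ 416 K

T_eq ∝ L^(1/4) · d^(−1/2).
T′ = 738 × 1.1^(1/4) / 3.3^(1/2) = 416 K.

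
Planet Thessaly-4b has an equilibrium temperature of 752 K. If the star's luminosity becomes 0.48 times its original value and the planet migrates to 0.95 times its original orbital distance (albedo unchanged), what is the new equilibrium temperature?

T_eq ≈ 642 K

T_eq ∝ L^(1/4) · d^(−1/2).
T′ = 752 × 0.48^(1/4) / 0.95^(1/2) = 642 K.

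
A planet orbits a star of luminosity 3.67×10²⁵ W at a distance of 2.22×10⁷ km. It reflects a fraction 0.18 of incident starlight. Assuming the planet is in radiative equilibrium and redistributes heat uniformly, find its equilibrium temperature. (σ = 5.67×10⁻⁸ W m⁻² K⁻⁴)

T_eq ≈ 383 K

d = 2.22×10⁷ km = 2.22×10¹⁰ m.
Flux: S = L/(4πd²) = 3.67×10²⁵/(4π×(2.22×10¹⁰)²) = 5930 W m⁻².
Energy balance: absorbed = emitted ⇒ πR²·S(1−A) = 4πR²·σT_eq⁴, so T_eq⁴ = S(1−A)/(4σ).
T_eq = [5930 × 0.82 / (4 × 5.67×10⁻⁸)]^(1/4) = (2.14×10¹⁰)^(1/4) = 383 K.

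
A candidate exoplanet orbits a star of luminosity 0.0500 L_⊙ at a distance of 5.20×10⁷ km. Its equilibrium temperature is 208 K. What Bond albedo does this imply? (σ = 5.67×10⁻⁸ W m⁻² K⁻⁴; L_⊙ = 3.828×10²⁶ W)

d = 5.20×10⁷ km = 5.20×10¹⁰ m.
L = 0.0500 × 3.828×10²⁶ = 1.91×10²⁵ W.
Flux: S = L/(4πd²) = 1.91×10²⁵/(4π×(5.20×10¹⁰)²) = 563 W m⁻².
From T_eq⁴ = S(1−A)/(4σ): 1−A = 4σT_eq⁴/S.
1−A = 4 × 5.67×10⁻⁸ × (208)⁴ / 563 = 0.754.

A ≈ 0.25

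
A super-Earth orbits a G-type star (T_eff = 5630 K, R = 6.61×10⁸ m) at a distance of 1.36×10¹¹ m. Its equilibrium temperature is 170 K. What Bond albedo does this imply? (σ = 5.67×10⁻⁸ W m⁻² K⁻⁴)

L = 4πR_⋆²σT_⋆⁴ = 4π(6.61×10⁸)² × 5.67×10⁻⁸ × (5630)⁴ = 3.13×10²⁶ W.
S = L/(4πd²) = 1350 W m⁻².
From T_eq⁴ = S(1−A)/(4σ): 1−A = 4σT_eq⁴/S.
1−A = 4 × 5.67×10⁻⁸ × (170)⁴ / 1350 = 0.141.

A ≈ 0.86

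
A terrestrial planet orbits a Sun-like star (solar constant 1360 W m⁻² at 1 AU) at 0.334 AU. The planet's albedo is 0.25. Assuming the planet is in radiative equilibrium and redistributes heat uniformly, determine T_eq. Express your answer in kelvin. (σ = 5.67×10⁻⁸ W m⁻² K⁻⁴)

T_eq ≈ 448 K

Flux at 0.334 AU: S = 1360/0.334² = 1.22×10⁴ W m⁻².
Energy balance: absorbed = emitted ⇒ πR²·S(1−A) = 4πR²·σT_eq⁴, so T_eq⁴ = S(1−A)/(4σ).
T_eq = [1.22×10⁴ × 0.75 / (4 × 5.67×10⁻⁸)]^(1/4) = (4.03×10¹⁰)^(1/4) = 448 K.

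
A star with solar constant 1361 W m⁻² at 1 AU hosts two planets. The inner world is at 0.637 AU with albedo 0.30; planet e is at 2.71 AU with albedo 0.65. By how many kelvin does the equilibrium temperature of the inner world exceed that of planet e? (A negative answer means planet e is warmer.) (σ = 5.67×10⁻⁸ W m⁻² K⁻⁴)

T_eq = [S₀(1−A)/(4σd²)]^(1/4), so T ∝ (1−A)^(1/4) / √d.
T₁ = [1361×0.70/(4×5.67×10⁻⁸×0.637²)]^(1/4) = 318.98 K.
T₂ = [1361×0.35/(4×5.67×10⁻⁸×2.71²)]^(1/4) = 130.04 K.

ΔT ≈ 188.9 K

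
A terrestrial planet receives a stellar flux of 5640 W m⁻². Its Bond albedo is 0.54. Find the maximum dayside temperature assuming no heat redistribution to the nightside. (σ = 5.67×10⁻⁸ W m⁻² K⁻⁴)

With no redistribution each surface element balances locally: S(1−A) = σT⁴.
T = [5640 × 0.46 / 5.67×10⁻⁸]^(1/4) = (4.58×10¹⁰)^(1/4) = 463 K.

T_ss ≈ 463 K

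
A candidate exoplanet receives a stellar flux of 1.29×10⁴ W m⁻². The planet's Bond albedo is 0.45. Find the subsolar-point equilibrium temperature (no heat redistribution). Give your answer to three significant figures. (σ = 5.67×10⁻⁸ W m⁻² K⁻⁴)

At the subsolar point the surface absorbs S(1−A) and emits σT⁴ per unit area — no factor of 4, since only the local patch is in balance.
T = [1.29×10⁴ × 0.55 / 5.67×10⁻⁸]^(1/4) = (1.25×10¹¹)^(1/4) = 595 K.

T_ss ≈ 595 K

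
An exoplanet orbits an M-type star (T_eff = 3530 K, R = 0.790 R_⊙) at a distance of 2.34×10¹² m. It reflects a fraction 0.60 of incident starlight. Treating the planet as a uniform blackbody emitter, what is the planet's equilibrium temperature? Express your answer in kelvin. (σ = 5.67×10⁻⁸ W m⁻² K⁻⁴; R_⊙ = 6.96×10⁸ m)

T_eq ≈ 30.4 K

R_⋆ = 0.790 × 6.96×10⁸ = 5.50×10⁸ m.
L = 4πR_⋆²σT_⋆⁴ = 4π(5.50×10⁸)² × 5.67×10⁻⁸ × (3530)⁴ = 3.34×10²⁵ W.
S = L/(4πd²) = 0.486 W m⁻².
Energy balance: absorbed = emitted ⇒ πR²·S(1−A) = 4πR²·σT_eq⁴, so T_eq⁴ = S(1−A)/(4σ).
T_eq = [0.486 × 0.40 / (4 × 5.67×10⁻⁸)]^(1/4) = (8.57×10⁵)^(1/4) = 30.4 K.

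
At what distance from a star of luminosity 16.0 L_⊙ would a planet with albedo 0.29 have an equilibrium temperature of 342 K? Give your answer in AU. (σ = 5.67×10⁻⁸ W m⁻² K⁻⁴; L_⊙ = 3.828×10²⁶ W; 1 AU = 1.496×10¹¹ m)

L = 16.0 × 3.828×10²⁶ = 6.12×10²⁷ W.
From T_eq⁴ = L(1−A)/(16πσd²): d = √[L(1−A)/(16πσT_eq⁴)].
d = √[6.12×10²⁷ × 0.71 / (16π × 5.67×10⁻⁸ × (342)⁴)] = 3.34×10¹¹ m = 2.23 AU.

d ≈ 2.23 AU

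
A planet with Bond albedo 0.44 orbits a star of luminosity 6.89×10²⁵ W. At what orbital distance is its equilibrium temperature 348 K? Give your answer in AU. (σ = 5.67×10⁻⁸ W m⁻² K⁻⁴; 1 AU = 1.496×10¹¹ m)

From T_eq⁴ = L(1−A)/(16πσd²): d = √[L(1−A)/(16πσT_eq⁴)].
d = √[6.89×10²⁵ × 0.56 / (16π × 5.67×10⁻⁸ × (348)⁴)] = 3.04×10¹⁰ m = 0.203 AU.

d ≈ 0.203 AU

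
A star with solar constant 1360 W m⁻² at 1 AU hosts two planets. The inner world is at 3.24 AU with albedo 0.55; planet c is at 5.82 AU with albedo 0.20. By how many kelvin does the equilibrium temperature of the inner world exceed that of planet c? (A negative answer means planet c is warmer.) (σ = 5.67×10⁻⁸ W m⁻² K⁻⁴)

T_eq = [S₀(1−A)/(4σd²)]^(1/4), so T ∝ (1−A)^(1/4) / √d.
T₁ = [1360×0.45/(4×5.67×10⁻⁸×3.24²)]^(1/4) = 126.62 K.
T₂ = [1360×0.80/(4×5.67×10⁻⁸×5.82²)]^(1/4) = 109.09 K.

ΔT ≈ 17.5 K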